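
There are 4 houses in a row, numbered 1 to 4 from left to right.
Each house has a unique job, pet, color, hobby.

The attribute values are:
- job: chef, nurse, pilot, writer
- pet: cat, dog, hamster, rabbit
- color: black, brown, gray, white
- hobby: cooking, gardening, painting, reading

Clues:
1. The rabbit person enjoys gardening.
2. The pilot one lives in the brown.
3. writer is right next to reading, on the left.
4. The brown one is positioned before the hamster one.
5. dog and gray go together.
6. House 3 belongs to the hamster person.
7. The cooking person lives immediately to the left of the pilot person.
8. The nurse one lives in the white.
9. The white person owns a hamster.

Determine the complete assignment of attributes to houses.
Solution:

House | Job | Pet | Color | Hobby
---------------------------------
  1   | writer | dog | gray | cooking
  2   | pilot | cat | brown | reading
  3   | nurse | hamster | white | painting
  4   | chef | rabbit | black | gardening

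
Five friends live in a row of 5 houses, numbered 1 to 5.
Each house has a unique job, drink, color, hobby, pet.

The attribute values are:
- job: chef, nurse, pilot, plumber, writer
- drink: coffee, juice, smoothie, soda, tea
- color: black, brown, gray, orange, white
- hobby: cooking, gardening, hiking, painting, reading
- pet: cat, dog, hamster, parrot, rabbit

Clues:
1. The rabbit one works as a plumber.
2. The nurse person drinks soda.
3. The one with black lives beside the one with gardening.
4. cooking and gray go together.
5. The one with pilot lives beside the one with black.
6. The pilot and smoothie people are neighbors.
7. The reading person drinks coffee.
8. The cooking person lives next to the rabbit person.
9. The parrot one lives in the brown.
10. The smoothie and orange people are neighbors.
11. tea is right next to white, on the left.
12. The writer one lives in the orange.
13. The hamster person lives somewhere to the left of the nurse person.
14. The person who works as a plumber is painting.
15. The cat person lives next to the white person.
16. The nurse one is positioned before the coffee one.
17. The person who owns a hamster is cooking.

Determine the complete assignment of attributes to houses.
Solution:

House | Job | Drink | Color | Hobby | Pet
-----------------------------------------
  1   | pilot | juice | gray | cooking | hamster
  2   | plumber | smoothie | black | painting | rabbit
  3   | writer | tea | orange | gardening | cat
  4   | nurse | soda | white | hiking | dog
  5   | chef | coffee | brown | reading | parrot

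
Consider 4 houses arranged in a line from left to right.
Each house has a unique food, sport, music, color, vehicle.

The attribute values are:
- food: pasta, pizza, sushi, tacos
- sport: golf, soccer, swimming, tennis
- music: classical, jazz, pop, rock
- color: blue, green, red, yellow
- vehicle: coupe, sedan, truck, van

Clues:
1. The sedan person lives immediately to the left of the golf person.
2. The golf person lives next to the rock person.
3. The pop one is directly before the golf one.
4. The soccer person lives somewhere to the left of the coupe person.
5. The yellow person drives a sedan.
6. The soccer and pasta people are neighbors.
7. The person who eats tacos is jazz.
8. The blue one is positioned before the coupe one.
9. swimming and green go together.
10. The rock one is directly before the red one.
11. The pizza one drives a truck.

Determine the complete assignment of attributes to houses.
Solution:

House | Food | Sport | Music | Color | Vehicle
----------------------------------------------
  1   | sushi | soccer | pop | yellow | sedan
  2   | pasta | golf | classical | blue | van
  3   | pizza | swimming | rock | green | truck
  4   | tacos | tennis | jazz | red | coupe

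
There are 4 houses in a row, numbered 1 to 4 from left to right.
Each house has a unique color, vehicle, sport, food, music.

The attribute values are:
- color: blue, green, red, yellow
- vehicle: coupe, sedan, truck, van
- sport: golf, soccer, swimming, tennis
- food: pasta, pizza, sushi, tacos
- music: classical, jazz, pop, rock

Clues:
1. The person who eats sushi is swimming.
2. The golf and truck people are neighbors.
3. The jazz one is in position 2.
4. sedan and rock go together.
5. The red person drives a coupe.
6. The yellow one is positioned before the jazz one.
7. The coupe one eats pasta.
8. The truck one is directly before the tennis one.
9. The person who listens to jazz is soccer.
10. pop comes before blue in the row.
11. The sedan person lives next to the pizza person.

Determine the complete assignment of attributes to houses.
Solution:

House | Color | Vehicle | Sport | Food | Music
----------------------------------------------
  1   | yellow | sedan | golf | tacos | rock
  2   | green | truck | soccer | pizza | jazz
  3   | red | coupe | tennis | pasta | pop
  4   | blue | van | swimming | sushi | classical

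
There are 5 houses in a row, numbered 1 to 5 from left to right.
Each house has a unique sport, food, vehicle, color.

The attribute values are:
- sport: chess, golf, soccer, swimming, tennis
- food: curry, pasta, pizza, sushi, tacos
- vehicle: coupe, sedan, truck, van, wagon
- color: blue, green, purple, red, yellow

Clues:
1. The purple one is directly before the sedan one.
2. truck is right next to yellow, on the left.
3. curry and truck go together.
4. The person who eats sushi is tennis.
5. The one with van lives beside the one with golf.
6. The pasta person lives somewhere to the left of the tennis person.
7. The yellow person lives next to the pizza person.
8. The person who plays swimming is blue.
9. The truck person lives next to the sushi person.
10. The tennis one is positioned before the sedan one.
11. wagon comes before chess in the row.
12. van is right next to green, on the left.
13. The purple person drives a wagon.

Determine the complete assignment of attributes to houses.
Solution:

House | Sport | Food | Vehicle | Color
--------------------------------------
  1   | swimming | pasta | van | blue
  2   | golf | curry | truck | green
  3   | tennis | sushi | coupe | yellow
  4   | soccer | pizza | wagon | purple
  5   | chess | tacos | sedan | red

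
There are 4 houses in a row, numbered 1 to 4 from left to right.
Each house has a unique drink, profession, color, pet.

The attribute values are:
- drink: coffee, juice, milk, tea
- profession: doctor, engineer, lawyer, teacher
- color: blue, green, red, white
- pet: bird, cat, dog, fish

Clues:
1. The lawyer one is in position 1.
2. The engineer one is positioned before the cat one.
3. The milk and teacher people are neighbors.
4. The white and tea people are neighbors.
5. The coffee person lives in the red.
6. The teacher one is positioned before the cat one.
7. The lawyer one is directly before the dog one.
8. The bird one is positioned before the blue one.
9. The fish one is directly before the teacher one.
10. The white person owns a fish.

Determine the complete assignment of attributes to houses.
Solution:

House | Drink | Profession | Color | Pet
----------------------------------------
  1   | milk | lawyer | white | fish
  2   | tea | teacher | green | dog
  3   | coffee | engineer | red | bird
  4   | juice | doctor | blue | cat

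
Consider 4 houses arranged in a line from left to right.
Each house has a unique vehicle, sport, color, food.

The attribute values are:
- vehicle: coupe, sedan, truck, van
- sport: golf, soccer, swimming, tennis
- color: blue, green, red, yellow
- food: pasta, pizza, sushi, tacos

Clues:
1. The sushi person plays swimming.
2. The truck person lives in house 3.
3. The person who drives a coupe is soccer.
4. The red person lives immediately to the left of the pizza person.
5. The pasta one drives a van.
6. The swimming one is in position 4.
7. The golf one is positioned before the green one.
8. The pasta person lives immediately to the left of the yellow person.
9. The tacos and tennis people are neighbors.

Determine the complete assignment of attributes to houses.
Solution:

House | Vehicle | Sport | Color | Food
--------------------------------------
  1   | coupe | soccer | blue | tacos
  2   | van | tennis | red | pasta
  3   | truck | golf | yellow | pizza
  4   | sedan | swimming | green | sushi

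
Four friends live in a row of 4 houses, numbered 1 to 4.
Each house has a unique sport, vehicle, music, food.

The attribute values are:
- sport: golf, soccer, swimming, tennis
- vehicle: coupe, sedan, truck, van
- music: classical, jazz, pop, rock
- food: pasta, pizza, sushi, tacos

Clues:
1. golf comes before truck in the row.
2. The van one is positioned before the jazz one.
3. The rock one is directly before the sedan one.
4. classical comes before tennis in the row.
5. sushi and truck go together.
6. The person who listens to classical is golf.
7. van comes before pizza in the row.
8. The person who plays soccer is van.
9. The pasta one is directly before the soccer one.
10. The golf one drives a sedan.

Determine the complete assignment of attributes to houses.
Solution:

House | Sport | Vehicle | Music | Food
--------------------------------------
  1   | swimming | coupe | pop | pasta
  2   | soccer | van | rock | tacos
  3   | golf | sedan | classical | pizza
  4   | tennis | truck | jazz | sushi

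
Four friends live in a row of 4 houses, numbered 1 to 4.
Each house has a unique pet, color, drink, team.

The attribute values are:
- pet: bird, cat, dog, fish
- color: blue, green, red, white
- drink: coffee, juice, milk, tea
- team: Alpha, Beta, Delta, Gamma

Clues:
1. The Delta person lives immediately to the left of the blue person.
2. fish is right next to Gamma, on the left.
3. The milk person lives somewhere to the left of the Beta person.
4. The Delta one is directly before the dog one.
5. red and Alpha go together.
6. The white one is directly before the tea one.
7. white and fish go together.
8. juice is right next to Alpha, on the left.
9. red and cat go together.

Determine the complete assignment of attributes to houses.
Solution:

House | Pet | Color | Drink | Team
----------------------------------
  1   | fish | white | milk | Delta
  2   | dog | blue | tea | Gamma
  3   | bird | green | juice | Beta
  4   | cat | red | coffee | Alpha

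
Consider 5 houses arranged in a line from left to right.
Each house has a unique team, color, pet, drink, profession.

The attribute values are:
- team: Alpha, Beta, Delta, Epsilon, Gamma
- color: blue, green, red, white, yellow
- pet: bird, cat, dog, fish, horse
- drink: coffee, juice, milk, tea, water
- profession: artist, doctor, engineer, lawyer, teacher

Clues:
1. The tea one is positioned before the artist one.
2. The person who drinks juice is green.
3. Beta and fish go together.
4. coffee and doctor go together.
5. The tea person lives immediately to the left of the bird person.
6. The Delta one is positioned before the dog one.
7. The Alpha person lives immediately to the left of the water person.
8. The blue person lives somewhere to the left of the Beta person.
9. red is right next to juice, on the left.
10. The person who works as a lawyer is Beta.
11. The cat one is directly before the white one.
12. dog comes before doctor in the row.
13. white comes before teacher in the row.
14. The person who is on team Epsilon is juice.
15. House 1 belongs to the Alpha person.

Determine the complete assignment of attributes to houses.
Solution:

House | Team | Color | Pet | Drink | Profession
-----------------------------------------------
  1   | Alpha | blue | cat | tea | engineer
  2   | Delta | white | bird | water | artist
  3   | Beta | red | fish | milk | lawyer
  4   | Epsilon | green | dog | juice | teacher
  5   | Gamma | yellow | horse | coffee | doctor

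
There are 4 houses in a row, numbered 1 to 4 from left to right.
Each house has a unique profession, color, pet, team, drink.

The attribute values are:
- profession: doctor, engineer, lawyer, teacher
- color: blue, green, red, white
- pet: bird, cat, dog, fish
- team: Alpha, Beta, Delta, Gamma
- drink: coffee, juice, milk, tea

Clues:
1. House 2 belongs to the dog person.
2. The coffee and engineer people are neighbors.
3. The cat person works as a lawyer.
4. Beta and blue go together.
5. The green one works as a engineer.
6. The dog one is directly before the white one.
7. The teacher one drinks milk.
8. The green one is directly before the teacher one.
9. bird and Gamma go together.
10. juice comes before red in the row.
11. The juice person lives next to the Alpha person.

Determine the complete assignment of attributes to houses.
Solution:

House | Profession | Color | Pet | Team | Drink
-----------------------------------------------
  1   | lawyer | blue | cat | Beta | coffee
  2   | engineer | green | dog | Delta | juice
  3   | teacher | white | fish | Alpha | milk
  4   | doctor | red | bird | Gamma | tea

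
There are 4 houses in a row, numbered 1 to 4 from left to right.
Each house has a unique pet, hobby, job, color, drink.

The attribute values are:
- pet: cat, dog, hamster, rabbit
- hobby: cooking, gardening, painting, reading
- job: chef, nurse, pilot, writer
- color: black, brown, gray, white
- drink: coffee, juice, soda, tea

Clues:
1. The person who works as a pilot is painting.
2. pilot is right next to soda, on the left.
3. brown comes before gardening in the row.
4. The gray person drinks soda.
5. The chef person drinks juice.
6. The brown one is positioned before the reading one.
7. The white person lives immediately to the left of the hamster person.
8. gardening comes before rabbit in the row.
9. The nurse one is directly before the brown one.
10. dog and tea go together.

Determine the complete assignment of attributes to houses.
Solution:

House | Pet | Hobby | Job | Color | Drink
-----------------------------------------
  1   | dog | cooking | nurse | white | tea
  2   | hamster | painting | pilot | brown | coffee
  3   | cat | gardening | writer | gray | soda
  4   | rabbit | reading | chef | black | juice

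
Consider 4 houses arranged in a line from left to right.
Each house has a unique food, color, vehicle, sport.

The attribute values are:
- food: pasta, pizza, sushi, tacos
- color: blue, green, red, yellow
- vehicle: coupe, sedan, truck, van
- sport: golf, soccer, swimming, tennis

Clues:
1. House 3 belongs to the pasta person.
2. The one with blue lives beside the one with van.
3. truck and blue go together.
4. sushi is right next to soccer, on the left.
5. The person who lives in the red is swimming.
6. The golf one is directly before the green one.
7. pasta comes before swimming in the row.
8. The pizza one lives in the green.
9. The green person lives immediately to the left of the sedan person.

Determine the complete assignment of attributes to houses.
Solution:

House | Food | Color | Vehicle | Sport
--------------------------------------
  1   | sushi | blue | truck | golf
  2   | pizza | green | van | soccer
  3   | pasta | yellow | sedan | tennis
  4   | tacos | red | coupe | swimming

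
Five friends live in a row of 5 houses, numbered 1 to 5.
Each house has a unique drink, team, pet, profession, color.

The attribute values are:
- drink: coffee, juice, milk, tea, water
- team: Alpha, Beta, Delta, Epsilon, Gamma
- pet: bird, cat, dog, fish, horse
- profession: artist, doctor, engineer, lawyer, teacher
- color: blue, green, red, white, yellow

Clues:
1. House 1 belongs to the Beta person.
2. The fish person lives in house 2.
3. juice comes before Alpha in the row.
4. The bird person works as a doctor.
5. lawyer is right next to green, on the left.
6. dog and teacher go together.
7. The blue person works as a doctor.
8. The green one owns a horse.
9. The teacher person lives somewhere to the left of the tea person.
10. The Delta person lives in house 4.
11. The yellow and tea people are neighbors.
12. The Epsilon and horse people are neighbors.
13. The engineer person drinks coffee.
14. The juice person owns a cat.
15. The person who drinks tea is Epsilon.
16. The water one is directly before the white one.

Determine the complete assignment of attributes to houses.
Solution:

House | Drink | Team | Pet | Profession | Color
-----------------------------------------------
  1   | water | Beta | dog | teacher | yellow
  2   | tea | Epsilon | fish | lawyer | white
  3   | coffee | Gamma | horse | engineer | green
  4   | juice | Delta | cat | artist | red
  5   | milk | Alpha | bird | doctor | blue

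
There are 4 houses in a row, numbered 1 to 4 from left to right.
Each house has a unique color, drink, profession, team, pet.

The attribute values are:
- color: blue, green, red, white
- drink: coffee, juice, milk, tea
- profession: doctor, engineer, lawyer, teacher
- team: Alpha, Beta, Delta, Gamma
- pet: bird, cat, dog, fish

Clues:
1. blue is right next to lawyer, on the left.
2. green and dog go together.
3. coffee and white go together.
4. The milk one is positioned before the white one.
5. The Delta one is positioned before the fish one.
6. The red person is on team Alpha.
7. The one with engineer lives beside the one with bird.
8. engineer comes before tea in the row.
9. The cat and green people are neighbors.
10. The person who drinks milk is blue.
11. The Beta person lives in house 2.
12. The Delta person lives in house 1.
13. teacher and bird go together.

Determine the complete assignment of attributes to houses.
Solution:

House | Color | Drink | Profession | Team | Pet
-----------------------------------------------
  1   | blue | milk | doctor | Delta | cat
  2   | green | juice | lawyer | Beta | dog
  3   | white | coffee | engineer | Gamma | fish
  4   | red | tea | teacher | Alpha | bird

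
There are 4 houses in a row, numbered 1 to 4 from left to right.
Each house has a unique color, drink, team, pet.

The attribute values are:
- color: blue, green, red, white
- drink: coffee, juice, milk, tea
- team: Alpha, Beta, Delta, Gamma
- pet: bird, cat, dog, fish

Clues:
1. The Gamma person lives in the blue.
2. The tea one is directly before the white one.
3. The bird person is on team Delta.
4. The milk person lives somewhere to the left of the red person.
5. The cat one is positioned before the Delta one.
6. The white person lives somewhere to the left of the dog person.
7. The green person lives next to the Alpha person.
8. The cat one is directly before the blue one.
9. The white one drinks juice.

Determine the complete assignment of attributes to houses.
Solution:

House | Color | Drink | Team | Pet
----------------------------------
  1   | green | tea | Beta | fish
  2   | white | juice | Alpha | cat
  3   | blue | milk | Gamma | dog
  4   | red | coffee | Delta | bird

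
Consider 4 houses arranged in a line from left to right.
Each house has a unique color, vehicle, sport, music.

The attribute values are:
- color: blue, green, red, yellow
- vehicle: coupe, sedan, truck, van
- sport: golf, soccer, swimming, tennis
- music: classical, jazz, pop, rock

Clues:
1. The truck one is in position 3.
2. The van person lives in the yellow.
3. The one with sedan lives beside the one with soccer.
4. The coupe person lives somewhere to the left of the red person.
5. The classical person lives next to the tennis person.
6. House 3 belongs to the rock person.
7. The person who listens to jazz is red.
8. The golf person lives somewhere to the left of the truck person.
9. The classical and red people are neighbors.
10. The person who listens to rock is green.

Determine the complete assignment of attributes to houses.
Solution:

House | Color | Vehicle | Sport | Music
---------------------------------------
  1   | blue | coupe | golf | classical
  2   | red | sedan | tennis | jazz
  3   | green | truck | soccer | rock
  4   | yellow | van | swimming | pop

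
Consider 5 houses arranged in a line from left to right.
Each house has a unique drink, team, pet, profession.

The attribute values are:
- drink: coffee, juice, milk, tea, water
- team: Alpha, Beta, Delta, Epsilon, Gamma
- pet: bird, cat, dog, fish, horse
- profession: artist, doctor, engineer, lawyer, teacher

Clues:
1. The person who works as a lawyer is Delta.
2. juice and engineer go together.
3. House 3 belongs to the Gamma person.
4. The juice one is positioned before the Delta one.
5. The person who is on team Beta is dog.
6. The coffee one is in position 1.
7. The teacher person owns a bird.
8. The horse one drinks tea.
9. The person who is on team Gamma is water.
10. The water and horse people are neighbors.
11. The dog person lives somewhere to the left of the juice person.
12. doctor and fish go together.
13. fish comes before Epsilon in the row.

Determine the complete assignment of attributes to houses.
Solution:

House | Drink | Team | Pet | Profession
---------------------------------------
  1   | coffee | Beta | dog | artist
  2   | juice | Alpha | cat | engineer
  3   | water | Gamma | fish | doctor
  4   | tea | Delta | horse | lawyer
  5   | milk | Epsilon | bird | teacher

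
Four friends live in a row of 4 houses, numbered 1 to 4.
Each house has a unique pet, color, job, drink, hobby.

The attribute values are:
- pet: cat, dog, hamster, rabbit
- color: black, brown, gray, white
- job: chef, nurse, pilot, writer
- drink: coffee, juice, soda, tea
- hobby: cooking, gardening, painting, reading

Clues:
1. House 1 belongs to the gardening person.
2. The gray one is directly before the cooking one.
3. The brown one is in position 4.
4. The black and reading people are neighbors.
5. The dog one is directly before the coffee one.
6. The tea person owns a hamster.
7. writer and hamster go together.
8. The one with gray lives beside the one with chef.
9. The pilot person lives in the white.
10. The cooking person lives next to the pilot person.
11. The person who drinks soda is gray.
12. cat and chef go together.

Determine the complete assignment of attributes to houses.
Solution:

House | Pet | Color | Job | Drink | Hobby
-----------------------------------------
  1   | dog | gray | nurse | soda | gardening
  2   | cat | black | chef | coffee | cooking
  3   | rabbit | white | pilot | juice | reading
  4   | hamster | brown | writer | tea | painting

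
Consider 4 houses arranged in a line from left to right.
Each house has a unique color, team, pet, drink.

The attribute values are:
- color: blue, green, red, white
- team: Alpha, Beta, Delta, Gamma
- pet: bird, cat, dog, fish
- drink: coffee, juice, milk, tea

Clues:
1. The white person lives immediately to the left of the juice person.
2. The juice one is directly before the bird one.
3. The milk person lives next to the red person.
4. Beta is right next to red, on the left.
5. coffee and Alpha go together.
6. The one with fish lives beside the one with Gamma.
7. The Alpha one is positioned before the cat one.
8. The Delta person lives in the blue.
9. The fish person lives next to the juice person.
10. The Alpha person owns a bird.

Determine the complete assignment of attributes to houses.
Solution:

House | Color | Team | Pet | Drink
----------------------------------
  1   | white | Beta | fish | milk
  2   | red | Gamma | dog | juice
  3   | green | Alpha | bird | coffee
  4   | blue | Delta | cat | tea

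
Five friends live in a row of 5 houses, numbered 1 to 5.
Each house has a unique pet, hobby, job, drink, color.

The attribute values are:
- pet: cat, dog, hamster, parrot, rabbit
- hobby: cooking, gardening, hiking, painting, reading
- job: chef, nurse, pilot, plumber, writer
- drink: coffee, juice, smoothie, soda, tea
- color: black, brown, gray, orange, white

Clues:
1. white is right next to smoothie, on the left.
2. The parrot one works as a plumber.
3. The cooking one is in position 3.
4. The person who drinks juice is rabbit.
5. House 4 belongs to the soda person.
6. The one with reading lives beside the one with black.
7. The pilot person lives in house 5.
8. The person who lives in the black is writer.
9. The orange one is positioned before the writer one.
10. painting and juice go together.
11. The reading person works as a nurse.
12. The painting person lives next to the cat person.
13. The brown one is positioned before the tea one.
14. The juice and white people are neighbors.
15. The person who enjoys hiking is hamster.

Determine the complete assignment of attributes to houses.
Solution:

House | Pet | Hobby | Job | Drink | Color
-----------------------------------------
  1   | rabbit | painting | chef | juice | orange
  2   | cat | reading | nurse | coffee | white
  3   | dog | cooking | writer | smoothie | black
  4   | parrot | gardening | plumber | soda | brown
  5   | hamster | hiking | pilot | tea | gray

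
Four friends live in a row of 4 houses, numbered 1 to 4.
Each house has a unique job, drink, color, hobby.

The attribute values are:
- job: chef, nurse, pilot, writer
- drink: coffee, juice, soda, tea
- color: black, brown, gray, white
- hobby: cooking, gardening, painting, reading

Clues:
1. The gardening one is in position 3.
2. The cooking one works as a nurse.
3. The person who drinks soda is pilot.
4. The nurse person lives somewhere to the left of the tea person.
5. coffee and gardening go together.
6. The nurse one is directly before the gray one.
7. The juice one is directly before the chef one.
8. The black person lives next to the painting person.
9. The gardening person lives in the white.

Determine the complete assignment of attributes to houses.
Solution:

House | Job | Drink | Color | Hobby
-----------------------------------
  1   | nurse | juice | black | cooking
  2   | chef | tea | gray | painting
  3   | writer | coffee | white | gardening
  4   | pilot | soda | brown | reading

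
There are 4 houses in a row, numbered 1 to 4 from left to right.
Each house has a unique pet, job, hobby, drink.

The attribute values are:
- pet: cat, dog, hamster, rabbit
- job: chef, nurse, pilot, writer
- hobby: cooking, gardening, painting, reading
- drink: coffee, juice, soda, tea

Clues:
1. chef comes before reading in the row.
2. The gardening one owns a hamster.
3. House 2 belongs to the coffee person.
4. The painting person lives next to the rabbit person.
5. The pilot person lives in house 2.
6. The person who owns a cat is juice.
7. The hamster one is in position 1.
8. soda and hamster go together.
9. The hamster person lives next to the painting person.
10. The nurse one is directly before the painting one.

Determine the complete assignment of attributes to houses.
Solution:

House | Pet | Job | Hobby | Drink
---------------------------------
  1   | hamster | nurse | gardening | soda
  2   | dog | pilot | painting | coffee
  3   | rabbit | chef | cooking | tea
  4   | cat | writer | reading | juice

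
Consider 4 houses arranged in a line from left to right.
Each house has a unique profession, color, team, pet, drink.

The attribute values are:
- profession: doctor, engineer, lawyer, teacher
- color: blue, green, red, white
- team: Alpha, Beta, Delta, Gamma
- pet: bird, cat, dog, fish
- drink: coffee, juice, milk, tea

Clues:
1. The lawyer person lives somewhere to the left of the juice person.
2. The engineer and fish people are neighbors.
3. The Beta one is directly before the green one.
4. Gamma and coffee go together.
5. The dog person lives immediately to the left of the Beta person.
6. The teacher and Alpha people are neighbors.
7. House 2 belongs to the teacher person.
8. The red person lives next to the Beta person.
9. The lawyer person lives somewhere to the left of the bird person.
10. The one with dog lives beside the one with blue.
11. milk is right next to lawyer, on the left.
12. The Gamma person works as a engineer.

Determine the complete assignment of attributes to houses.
Solution:

House | Profession | Color | Team | Pet | Drink
-----------------------------------------------
  1   | engineer | red | Gamma | dog | coffee
  2   | teacher | blue | Beta | fish | milk
  3   | lawyer | green | Alpha | cat | tea
  4   | doctor | white | Delta | bird | juice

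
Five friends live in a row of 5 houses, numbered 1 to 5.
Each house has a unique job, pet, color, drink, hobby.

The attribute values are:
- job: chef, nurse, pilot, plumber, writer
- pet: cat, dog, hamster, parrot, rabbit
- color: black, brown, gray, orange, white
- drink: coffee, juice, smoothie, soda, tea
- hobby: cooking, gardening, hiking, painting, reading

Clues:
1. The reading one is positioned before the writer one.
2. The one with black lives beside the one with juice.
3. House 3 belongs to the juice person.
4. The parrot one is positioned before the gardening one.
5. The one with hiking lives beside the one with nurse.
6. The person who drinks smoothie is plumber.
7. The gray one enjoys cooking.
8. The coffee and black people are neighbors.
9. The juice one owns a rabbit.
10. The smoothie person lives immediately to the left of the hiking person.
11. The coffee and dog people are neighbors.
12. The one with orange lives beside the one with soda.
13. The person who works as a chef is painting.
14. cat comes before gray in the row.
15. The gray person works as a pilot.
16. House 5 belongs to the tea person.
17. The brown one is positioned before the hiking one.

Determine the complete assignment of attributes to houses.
Solution:

House | Job | Pet | Color | Drink | Hobby
-----------------------------------------
  1   | chef | parrot | brown | coffee | painting
  2   | plumber | dog | black | smoothie | reading
  3   | writer | rabbit | orange | juice | hiking
  4   | nurse | cat | white | soda | gardening
  5   | pilot | hamster | gray | tea | cooking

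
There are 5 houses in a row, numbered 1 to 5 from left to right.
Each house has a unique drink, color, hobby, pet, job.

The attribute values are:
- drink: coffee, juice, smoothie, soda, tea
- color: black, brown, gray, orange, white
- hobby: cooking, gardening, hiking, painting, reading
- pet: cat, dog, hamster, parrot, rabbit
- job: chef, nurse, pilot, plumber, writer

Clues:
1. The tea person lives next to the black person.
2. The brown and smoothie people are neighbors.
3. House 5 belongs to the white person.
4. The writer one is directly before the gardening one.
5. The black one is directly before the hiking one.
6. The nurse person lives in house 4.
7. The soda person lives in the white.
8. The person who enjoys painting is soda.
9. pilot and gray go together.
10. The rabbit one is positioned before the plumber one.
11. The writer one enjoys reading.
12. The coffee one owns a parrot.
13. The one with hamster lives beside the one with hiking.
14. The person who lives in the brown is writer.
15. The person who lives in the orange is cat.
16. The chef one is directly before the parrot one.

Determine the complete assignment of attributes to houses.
Solution:

House | Drink | Color | Hobby | Pet | Job
-----------------------------------------
  1   | tea | brown | reading | rabbit | writer
  2   | smoothie | black | gardening | hamster | chef
  3   | coffee | gray | hiking | parrot | pilot
  4   | juice | orange | cooking | cat | nurse
  5   | soda | white | painting | dog | plumber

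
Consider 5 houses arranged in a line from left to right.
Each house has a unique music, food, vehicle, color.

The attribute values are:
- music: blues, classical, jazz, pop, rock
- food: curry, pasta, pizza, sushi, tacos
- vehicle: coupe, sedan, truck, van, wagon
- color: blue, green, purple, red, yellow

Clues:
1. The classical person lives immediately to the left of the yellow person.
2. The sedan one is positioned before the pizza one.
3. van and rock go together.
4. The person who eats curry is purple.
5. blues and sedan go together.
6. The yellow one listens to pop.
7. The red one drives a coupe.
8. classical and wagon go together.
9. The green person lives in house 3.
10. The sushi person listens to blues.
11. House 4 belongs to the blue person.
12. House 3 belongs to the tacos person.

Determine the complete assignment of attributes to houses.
Solution:

House | Music | Food | Vehicle | Color
--------------------------------------
  1   | classical | curry | wagon | purple
  2   | pop | pasta | truck | yellow
  3   | rock | tacos | van | green
  4   | blues | sushi | sedan | blue
  5   | jazz | pizza | coupe | red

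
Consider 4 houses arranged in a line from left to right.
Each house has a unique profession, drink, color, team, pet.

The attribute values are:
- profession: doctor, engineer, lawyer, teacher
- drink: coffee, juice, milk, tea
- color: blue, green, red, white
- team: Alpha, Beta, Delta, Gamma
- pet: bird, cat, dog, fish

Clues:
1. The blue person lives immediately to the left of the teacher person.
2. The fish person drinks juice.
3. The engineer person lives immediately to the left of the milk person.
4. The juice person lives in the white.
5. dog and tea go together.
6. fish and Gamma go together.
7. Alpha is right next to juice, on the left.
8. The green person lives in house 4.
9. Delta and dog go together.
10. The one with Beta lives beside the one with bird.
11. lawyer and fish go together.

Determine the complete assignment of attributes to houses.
Solution:

House | Profession | Drink | Color | Team | Pet
-----------------------------------------------
  1   | engineer | coffee | blue | Beta | cat
  2   | teacher | milk | red | Alpha | bird
  3   | lawyer | juice | white | Gamma | fish
  4   | doctor | tea | green | Delta | dog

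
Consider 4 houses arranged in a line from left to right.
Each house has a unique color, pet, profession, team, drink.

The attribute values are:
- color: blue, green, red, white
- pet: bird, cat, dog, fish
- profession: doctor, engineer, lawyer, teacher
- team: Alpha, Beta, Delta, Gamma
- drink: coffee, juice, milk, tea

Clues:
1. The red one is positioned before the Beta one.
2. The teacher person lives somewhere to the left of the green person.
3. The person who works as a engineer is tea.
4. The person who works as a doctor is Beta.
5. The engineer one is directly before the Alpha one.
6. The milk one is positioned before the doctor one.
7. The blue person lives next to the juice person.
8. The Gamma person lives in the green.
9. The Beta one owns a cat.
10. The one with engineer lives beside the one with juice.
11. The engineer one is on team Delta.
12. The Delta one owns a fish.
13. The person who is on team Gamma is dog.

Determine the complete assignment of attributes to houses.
Solution:

House | Color | Pet | Profession | Team | Drink
-----------------------------------------------
  1   | blue | fish | engineer | Delta | tea
  2   | red | bird | teacher | Alpha | juice
  3   | green | dog | lawyer | Gamma | milk
  4   | white | cat | doctor | Beta | coffee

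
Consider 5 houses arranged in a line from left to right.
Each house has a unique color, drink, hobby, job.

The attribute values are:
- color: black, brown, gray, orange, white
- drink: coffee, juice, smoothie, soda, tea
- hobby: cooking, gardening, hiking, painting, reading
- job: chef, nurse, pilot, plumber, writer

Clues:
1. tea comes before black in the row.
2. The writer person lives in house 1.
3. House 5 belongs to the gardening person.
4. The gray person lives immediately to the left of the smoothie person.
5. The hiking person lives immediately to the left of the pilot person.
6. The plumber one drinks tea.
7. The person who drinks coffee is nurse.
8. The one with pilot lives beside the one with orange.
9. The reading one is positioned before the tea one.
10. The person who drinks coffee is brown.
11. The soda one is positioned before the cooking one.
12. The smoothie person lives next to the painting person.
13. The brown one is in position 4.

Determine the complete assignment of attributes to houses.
Solution:

House | Color | Drink | Hobby | Job
-----------------------------------
  1   | gray | soda | hiking | writer
  2   | white | smoothie | reading | pilot
  3   | orange | tea | painting | plumber
  4   | brown | coffee | cooking | nurse
  5   | black | juice | gardening | chef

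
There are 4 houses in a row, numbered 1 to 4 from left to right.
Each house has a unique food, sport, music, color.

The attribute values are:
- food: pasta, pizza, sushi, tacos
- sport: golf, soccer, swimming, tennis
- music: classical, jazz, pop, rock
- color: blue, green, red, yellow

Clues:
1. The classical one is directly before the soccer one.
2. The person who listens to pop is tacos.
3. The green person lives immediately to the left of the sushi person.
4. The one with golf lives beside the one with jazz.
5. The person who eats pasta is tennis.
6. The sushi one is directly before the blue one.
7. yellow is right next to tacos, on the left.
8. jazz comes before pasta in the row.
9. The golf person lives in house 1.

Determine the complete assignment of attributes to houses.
Solution:

House | Food | Sport | Music | Color
------------------------------------
  1   | pizza | golf | classical | green
  2   | sushi | soccer | jazz | yellow
  3   | tacos | swimming | pop | blue
  4   | pasta | tennis | rock | red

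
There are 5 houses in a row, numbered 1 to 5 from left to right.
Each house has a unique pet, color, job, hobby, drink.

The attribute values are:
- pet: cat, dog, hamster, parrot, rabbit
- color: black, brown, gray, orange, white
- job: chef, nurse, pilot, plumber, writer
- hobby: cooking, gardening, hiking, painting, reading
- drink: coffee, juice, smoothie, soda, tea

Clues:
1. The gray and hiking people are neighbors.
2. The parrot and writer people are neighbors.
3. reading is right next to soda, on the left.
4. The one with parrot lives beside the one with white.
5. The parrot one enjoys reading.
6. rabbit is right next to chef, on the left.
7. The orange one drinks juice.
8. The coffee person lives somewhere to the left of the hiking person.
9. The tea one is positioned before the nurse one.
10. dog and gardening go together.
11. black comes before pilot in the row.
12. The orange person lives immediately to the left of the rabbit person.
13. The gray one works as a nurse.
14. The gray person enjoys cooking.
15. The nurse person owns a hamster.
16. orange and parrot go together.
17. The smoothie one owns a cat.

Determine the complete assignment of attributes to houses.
Solution:

House | Pet | Color | Job | Hobby | Drink
-----------------------------------------
  1   | parrot | orange | plumber | reading | juice
  2   | rabbit | white | writer | painting | soda
  3   | dog | black | chef | gardening | tea
  4   | hamster | gray | nurse | cooking | coffee
  5   | cat | brown | pilot | hiking | smoothie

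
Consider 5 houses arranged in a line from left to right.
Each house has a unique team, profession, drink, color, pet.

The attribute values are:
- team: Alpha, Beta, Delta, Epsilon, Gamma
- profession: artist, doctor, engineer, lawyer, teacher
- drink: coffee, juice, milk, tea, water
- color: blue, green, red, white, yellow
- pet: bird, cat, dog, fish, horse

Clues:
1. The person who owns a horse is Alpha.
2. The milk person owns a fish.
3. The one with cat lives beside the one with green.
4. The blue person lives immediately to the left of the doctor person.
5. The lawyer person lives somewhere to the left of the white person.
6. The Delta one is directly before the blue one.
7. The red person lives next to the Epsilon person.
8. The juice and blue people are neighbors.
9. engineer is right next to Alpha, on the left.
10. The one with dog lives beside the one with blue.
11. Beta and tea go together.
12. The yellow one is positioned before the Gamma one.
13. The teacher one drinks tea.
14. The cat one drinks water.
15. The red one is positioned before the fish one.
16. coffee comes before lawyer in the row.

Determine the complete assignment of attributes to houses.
Solution:

House | Team | Profession | Drink | Color | Pet
-----------------------------------------------
  1   | Delta | engineer | juice | yellow | dog
  2   | Alpha | artist | coffee | blue | horse
  3   | Gamma | doctor | water | red | cat
  4   | Epsilon | lawyer | milk | green | fish
  5   | Beta | teacher | tea | white | bird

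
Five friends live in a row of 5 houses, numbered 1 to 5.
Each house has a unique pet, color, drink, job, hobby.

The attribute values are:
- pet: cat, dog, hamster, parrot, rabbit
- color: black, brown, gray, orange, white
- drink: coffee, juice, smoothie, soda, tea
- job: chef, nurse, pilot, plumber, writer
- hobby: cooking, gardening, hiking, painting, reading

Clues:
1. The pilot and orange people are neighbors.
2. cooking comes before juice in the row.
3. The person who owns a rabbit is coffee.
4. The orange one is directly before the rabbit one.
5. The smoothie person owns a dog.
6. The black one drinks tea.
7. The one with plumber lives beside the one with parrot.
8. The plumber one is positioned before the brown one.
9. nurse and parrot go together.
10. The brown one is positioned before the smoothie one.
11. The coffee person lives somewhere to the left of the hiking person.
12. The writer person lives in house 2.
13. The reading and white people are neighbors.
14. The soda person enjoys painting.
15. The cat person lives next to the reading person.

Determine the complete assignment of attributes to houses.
Solution:

House | Pet | Color | Drink | Job | Hobby
-----------------------------------------
  1   | cat | black | tea | pilot | cooking
  2   | hamster | orange | juice | writer | reading
  3   | rabbit | white | coffee | plumber | gardening
  4   | parrot | brown | soda | nurse | painting
  5   | dog | gray | smoothie | chef | hiking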